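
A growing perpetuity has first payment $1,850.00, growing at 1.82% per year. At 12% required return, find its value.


Formula: PV = C / (r - g)
Spread: r - g = 0.12 - 0.0182 = 0.1018
Substituting: PV = $1,850.00 / 0.1018
PV = $18,172.89

$18,172.89


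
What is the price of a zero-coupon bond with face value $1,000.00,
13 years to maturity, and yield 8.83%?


Formula: Price = FV / (1 + r)^n
Substituting: Price = $1,000.00 / (1 + 0.0883)^13
Discount factor: (1.0883)^13 = 3.004223
Price = $1,000.00 / 3.004223 = $332.86

$332.86


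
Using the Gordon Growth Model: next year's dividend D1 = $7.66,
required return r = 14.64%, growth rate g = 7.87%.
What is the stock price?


Formula: P = D1 / (r - g)
Spread: r - g = 0.1464 - 0.0787 = 0.0677
Substituting: P = $7.66 / 0.0677
P = $113.15

$113.15


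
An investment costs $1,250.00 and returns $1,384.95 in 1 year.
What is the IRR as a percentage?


Formula: IRR = C1/C0 - 1
Substituting: IRR = $1,384.95 / $1,250.00 - 1
Ratio: 1.10796 - 1 = 0.10796
IRR = 10.796%

10.796%


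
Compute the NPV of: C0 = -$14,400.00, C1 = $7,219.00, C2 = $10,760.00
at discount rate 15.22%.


Formula: NPV = C0 + C1/(1+r) + C2/(1+r)^2
Discount C1: $7,219.00 / (1 + 0.1522) = $6,265.41
Discount C2: $10,760.00 / (1 + 0.1522)^2 = $8,105.07
NPV = -$14,400.00 + $6,265.41 + $8,105.07 = -$29.53

-$29.53


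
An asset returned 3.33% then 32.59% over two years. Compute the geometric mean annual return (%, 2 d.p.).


Formula: Geometric mean = ((1+r1)*(1+r2))^(1/2) - 1
Product: (1 + 0.0333) * (1 + 0.3259) = 1.0333 * 1.3259 = 1.370052
Square root: 1.370052^0.5 = 1.170492
Geometric mean = 1.170492 - 1 = 0.170492
As percentage: 17.05%

17.05%


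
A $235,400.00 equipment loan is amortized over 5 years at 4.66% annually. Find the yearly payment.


Formula: PMT = PV * r / (1 - (1+r)^(-n))
Denominator: 1 - (1 + 0.0466)^(-5) = 0.203664
Numerator: $235,400.00 * 0.0466 = 10969.64
PMT = 10969.64 / 0.203664 = $53,861.46

$53,861.46


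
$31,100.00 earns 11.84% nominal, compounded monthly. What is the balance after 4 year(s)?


Formula: FV = P * (1 + r/m)^(m*t)
Period rate: r/m = 0.1184 / 12 = 0.009867
Total periods: m*t = 12 * 4 = 48
Growth factor: (1 + 0.009867)^48 = 1.602042
FV = $31,100.00 * 1.602042 = $49,823.49

$49,823.49


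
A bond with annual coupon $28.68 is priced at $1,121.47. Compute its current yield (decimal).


Formula: Current yield = annual coupon / price
Substituting: CY = $28.68 / $1,121.47
CY = 0.025574

0.025574


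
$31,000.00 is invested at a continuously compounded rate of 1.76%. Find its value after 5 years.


Formula: FV = P * e^(r*t)
Exponent: r*t = 0.0176 * 5 = 0.088
e^(0.088) = 1.091988
FV = $31,000.00 * 1.091988 = $33,851.63

$33,851.63


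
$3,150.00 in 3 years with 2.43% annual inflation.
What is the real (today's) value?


Formula: Real value = nominal / (1 + inflation)^years
Price level: (1 + 0.0243)^3 = 1.074686
Real value = $3,150.00 / 1.074686 = $2,931.09

$2,931.09


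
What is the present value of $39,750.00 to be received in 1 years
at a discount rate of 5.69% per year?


Formula: PV = FV / (1 + r)^n
Substituting: PV = $39,750.00 / (1 + 0.0569)^1
Discount factor: (1.0569)^1 = 1.0569
PV = $39,750.00 / 1.0569 = $37,609.99

$37,609.99


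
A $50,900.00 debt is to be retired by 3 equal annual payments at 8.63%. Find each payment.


Formula: PMT = PV * r / (1 - (1+r)^(-n))
Denominator: 1 - (1 + 0.0863)^(-3) = 0.219899
Numerator: $50,900.00 * 0.0863 = 4392.67
PMT = 4392.67 / 0.219899 = $19,975.82

$19,975.82


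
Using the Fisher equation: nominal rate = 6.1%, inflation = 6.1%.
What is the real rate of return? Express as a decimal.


Formula: (1 + r_real) = (1 + r_nom) / (1 + inflation)
Substituting: (1 + r_real) = 1.061 / 1.061
(1 + r_real) = 1.0
r_real = 1.0 - 1 = 0.0

0.0


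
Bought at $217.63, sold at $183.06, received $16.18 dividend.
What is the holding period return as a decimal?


Formula: HPR = (P1 - P0 + D) / P0
Gain: $183.06 - $217.63 + $16.18 = -$18.39
HPR = -$18.39 / $217.63 = -0.0845

-0.0845


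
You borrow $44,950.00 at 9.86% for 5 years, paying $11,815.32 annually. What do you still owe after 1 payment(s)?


Formula: Balance = PV*(1+r)^k - PMT*((1+r)^k - 1)/r
Growth: (1 + 0.0986)^1 = 1.0986
Accumulated factor: ((1+r)^k - 1)/r = 1.0
Balance = $44,950.00 * 1.0986 - $11,815.32 * 1.0
Balance = $37,566.75

$37,566.75


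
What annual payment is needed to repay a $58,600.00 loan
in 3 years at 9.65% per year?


Formula: PMT = PV * r / (1 - (1+r)^(-n))
Denominator: 1 - (1 + 0.0965)^(-3) = 0.241468
Numerator: $58,600.00 * 0.0965 = 5654.9
PMT = 5654.9 / 0.241468 = $23,418.87

$23,418.87


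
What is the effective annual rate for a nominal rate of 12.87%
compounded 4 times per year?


Formula: EAR = (1 + r/m)^m - 1
Period rate: r/m = 0.1287 / 4 = 0.032175
Compounding: (1 + 0.032175)^4 = 1.135046
EAR = 1.135046 - 1 = 0.135046

0.135046


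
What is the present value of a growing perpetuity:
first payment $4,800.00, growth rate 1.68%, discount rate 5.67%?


Formula: PV = C / (r - g)
Spread: r - g = 0.0567 - 0.0168 = 0.0399
Substituting: PV = $4,800.00 / 0.0399
PV = $120,300.75

$120,300.75


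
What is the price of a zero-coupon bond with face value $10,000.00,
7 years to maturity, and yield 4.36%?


Formula: Price = FV / (1 + r)^n
Substituting: Price = $10,000.00 / (1 + 0.0436)^7
Discount factor: (1.0436)^7 = 1.348151
Price = $10,000.00 / 1.348151 = $7,417.57

$7,417.57


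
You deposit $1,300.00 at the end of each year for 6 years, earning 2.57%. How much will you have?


Formula: FV = PMT * ((1+r)^n - 1) / r
Growth factor: (1 + 0.0257)^6 = 1.164453
Numerator: 1.164453 - 1 = 0.164453
FV = $1,300.00 * 0.164453 / 0.0257 = $8,318.66

$8,318.66


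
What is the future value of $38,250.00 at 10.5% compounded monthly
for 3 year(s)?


Formula: FV = P * (1 + r/m)^(m*t)
Period rate: r/m = 0.105 / 12 = 0.00875
Total periods: m*t = 12 * 3 = 36
Growth factor: (1 + 0.00875)^36 = 1.368383
FV = $38,250.00 * 1.368383 = $52,340.66

$52,340.66


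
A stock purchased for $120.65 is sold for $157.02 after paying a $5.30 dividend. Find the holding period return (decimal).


Formula: HPR = (P1 - P0 + D) / P0
Gain: $157.02 - $120.65 + $5.30 = $41.67
HPR = $41.67 / $120.65 = 0.3454

0.3454


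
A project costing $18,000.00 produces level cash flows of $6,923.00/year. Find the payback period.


Formula: Payback = investment / annual cash flow
Substituting: Payback = $18,000.00 / $6,923.00
Payback = 2.6 years

2.6 years


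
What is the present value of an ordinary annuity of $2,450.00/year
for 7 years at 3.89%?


Formula: PV = PMT * (1 - (1+r)^(-n)) / r
Discount factor: (1 + 0.0389)^(-7) = 0.765568
Bracket: 1 - 0.765568 = 0.234432
PV = $2,450.00 * 0.234432 / 0.0389 = $14,765.00

$14,765.00


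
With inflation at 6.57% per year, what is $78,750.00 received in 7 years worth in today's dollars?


Formula: Real value = nominal / (1 + inflation)^years
Price level: (1 + 0.0657)^7 = 1.56115
Real value = $78,750.00 / 1.56115 = $50,443.57

$50,443.57


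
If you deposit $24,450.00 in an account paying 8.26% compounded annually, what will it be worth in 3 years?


Formula: FV = P * (1 + r)^n
Substituting: FV = $24,450.00 * (1 + 0.0826)^3
Growth factor: (1.0826)^3 = 1.268832
FV = $24,450.00 * 1.268832 = $31,022.94

$31,022.94


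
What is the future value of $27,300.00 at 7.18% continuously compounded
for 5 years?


Formula: FV = P * e^(r*t)
Exponent: r*t = 0.0718 * 5 = 0.359
e^(0.359) = 1.431897
FV = $27,300.00 * 1.431897 = $39,090.78

$39,090.78


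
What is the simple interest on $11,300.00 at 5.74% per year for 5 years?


Formula: I = P * r * t
Substituting: I = $11,300.00 * 0.0574 * 5
Step: I = $11,300.00 * 0.287
I = $3,243.10

$3,243.10


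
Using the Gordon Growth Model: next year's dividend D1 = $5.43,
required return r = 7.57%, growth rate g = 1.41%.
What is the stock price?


Formula: P = D1 / (r - g)
Spread: r - g = 0.0757 - 0.0141 = 0.0616
Substituting: P = $5.43 / 0.0616
P = $88.15

$88.15


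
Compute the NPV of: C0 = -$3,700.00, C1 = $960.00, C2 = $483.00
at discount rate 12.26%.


Formula: NPV = C0 + C1/(1+r) + C2/(1+r)^2
Discount C1: $960.00 / (1 + 0.1226) = $855.16
Discount C2: $483.00 / (1 + 0.1226)^2 = $383.26
NPV = -$3,700.00 + $855.16 + $383.26 = -$2,461.58

-$2,461.58


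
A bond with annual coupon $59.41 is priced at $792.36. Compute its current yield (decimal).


Formula: Current yield = annual coupon / price
Substituting: CY = $59.41 / $792.36
CY = 0.074979

0.074979


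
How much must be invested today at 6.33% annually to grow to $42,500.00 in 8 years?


Formula: PV = FV / (1 + r)^n
Substituting: PV = $42,500.00 / (1 + 0.0633)^8
Discount factor: (1.0633)^8 = 1.633979
PV = $42,500.00 / 1.633979 = $26,010.12

$26,010.12


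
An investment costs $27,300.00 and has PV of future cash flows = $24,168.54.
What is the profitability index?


Formula: PI = PV(cash flows) / initial investment
Substituting: PI = $24,168.54 / $27,300.00
PI = 0.8853

0.8853


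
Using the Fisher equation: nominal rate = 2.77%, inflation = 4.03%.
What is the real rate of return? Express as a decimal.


Formula: (1 + r_real) = (1 + r_nom) / (1 + inflation)
Substituting: (1 + r_real) = 1.0277 / 1.0403
(1 + r_real) = 0.987888
r_real = 0.987888 - 1 = -0.012112

-0.012112


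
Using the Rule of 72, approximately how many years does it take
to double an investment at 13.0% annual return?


Formula: Years ≈ 72 / r
Substituting: Years ≈ 72 / 13.0
Years ≈ 5.5

5.5 years


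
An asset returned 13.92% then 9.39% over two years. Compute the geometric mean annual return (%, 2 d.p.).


Formula: Geometric mean = ((1+r1)*(1+r2))^(1/2) - 1
Product: (1 + 0.1392) * (1 + 0.0939) = 1.1392 * 1.0939 = 1.246171
Square root: 1.246171^0.5 = 1.11632
Geometric mean = 1.11632 - 1 = 0.11632
As percentage: 11.63%

11.63%


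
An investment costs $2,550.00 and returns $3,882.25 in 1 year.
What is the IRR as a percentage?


Formula: IRR = C1/C0 - 1
Substituting: IRR = $3,882.25 / $2,550.00 - 1
Ratio: 1.522451 - 1 = 0.522451
IRR = 52.2451%

52.2451%


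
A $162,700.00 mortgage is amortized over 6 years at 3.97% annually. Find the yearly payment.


Formula: PMT = PV * r / (1 - (1+r)^(-n))
Denominator: 1 - (1 + 0.0397)^(-6) = 0.208316
Numerator: $162,700.00 * 0.0397 = 6459.19
PMT = 6459.19 / 0.208316 = $31,006.66

$31,006.66


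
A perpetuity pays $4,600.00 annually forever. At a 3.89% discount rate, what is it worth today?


Formula: PV = C / r
Substituting: PV = $4,600.00 / 0.0389
PV = $118,251.93

$118,251.93


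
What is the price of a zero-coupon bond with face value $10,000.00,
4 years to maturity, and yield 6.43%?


Formula: Price = FV / (1 + r)^n
Substituting: Price = $10,000.00 / (1 + 0.0643)^4
Discount factor: (1.0643)^4 = 1.283087
Price = $10,000.00 / 1.283087 = $7,793.70

$7,793.70


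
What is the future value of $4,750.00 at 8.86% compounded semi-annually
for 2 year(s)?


Formula: FV = P * (1 + r/m)^(m*t)
Period rate: r/m = 0.0886 / 2 = 0.0443
Total periods: m*t = 2 * 2 = 4
Growth factor: (1 + 0.0443)^4 = 1.189327
FV = $4,750.00 * 1.189327 = $5,649.30

$5,649.30


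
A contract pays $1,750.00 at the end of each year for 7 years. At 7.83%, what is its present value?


Formula: PV = PMT * (1 - (1+r)^(-n)) / r
Discount factor: (1 + 0.0783)^(-7) = 0.58996
Bracket: 1 - 0.58996 = 0.41004
PV = $1,750.00 * 0.41004 / 0.0783 = $9,164.36

$9,164.36


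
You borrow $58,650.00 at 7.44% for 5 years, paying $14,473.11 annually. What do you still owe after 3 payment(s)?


Formula: Balance = PV*(1+r)^k - PMT*((1+r)^k - 1)/r
Growth: (1 + 0.0744)^3 = 1.240218
Accumulated factor: ((1+r)^k - 1)/r = 3.228735
Balance = $58,650.00 * 1.240218 - $14,473.11 * 3.228735
Balance = $26,008.94

$26,008.94


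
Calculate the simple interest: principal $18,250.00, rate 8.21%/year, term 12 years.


Formula: I = P * r * t
Substituting: I = $18,250.00 * 0.0821 * 12
Step: I = $18,250.00 * 0.9852
I = $17,979.90

$17,979.90


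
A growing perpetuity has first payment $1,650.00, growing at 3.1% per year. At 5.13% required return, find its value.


Formula: PV = C / (r - g)
Spread: r - g = 0.0513 - 0.031 = 0.0203
Substituting: PV = $1,650.00 / 0.0203
PV = $81,280.79

$81,280.79


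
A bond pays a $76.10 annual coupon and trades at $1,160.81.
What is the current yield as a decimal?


Formula: Current yield = annual coupon / price
Substituting: CY = $76.10 / $1,160.81
CY = 0.065558

0.065558


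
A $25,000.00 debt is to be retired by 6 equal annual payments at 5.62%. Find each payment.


Formula: PMT = PV * r / (1 - (1+r)^(-n))
Denominator: 1 - (1 + 0.0562)^(-6) = 0.279684
Numerator: $25,000.00 * 0.0562 = 1405.0
PMT = 1405.0 / 0.279684 = $5,023.53

$5,023.53


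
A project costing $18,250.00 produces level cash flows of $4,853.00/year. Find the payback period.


Formula: Payback = investment / annual cash flow
Substituting: Payback = $18,250.00 / $4,853.00
Payback = 3.7606 years

3.7606 years


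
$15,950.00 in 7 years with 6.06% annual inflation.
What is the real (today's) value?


Formula: Real value = nominal / (1 + inflation)^years
Price level: (1 + 0.0606)^7 = 1.509598
Real value = $15,950.00 / 1.509598 = $10,565.73

$10,565.73


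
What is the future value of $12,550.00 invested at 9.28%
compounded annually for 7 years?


Formula: FV = P * (1 + r)^n
Substituting: FV = $12,550.00 * (1 + 0.0928)^7
Growth factor: (1.0928)^7 = 1.861165
FV = $12,550.00 * 1.861165 = $23,357.62

$23,357.62


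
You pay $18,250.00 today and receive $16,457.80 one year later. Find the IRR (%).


Formula: IRR = C1/C0 - 1
Substituting: IRR = $16,457.80 / $18,250.00 - 1
Ratio: 0.901797 - 1 = -0.098203
IRR = -9.8203%

-9.8203%


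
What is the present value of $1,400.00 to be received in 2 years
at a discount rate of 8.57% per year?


Formula: PV = FV / (1 + r)^n
Substituting: PV = $1,400.00 / (1 + 0.0857)^2
Discount factor: (1.0857)^2 = 1.178744
PV = $1,400.00 / 1.178744 = $1,187.70

$1,187.70


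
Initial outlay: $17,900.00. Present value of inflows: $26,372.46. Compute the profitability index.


Formula: PI = PV(cash flows) / initial investment
Substituting: PI = $26,372.46 / $17,900.00
PI = 1.4733

1.4733


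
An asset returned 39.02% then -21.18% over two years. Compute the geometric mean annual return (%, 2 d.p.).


Formula: Geometric mean = ((1+r1)*(1+r2))^(1/2) - 1
Product: (1 + 0.3902) * (1 + -0.2118) = 1.3902 * 0.7882 = 1.095756
Square root: 1.095756^0.5 = 1.046783
Geometric mean = 1.046783 - 1 = 0.046783
As percentage: 4.68%

4.68%


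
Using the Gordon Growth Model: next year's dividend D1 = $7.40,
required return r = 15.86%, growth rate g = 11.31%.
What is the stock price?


Formula: P = D1 / (r - g)
Spread: r - g = 0.1586 - 0.1131 = 0.0455
Substituting: P = $7.40 / 0.0455
P = $162.64

$162.64


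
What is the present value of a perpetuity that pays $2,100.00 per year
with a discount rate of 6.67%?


Formula: PV = C / r
Substituting: PV = $2,100.00 / 0.0667
PV = $31,484.26

$31,484.26


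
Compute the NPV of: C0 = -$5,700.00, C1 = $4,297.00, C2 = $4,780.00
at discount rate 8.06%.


Formula: NPV = C0 + C1/(1+r) + C2/(1+r)^2
Discount C1: $4,297.00 / (1 + 0.0806) = $3,976.49
Discount C2: $4,780.00 / (1 + 0.0806)^2 = $4,093.53
NPV = -$5,700.00 + $3,976.49 + $4,093.53 = $2,370.02

$2,370.02


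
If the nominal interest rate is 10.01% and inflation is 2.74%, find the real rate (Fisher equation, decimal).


Formula: (1 + r_real) = (1 + r_nom) / (1 + inflation)
Substituting: (1 + r_real) = 1.1001 / 1.0274
(1 + r_real) = 1.070761
r_real = 1.070761 - 1 = 0.070761

0.070761


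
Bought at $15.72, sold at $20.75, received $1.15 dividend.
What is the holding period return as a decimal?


Formula: HPR = (P1 - P0 + D) / P0
Gain: $20.75 - $15.72 + $1.15 = $6.18
HPR = $6.18 / $15.72 = 0.3931

0.3931


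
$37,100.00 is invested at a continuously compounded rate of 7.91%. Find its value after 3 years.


Formula: FV = P * e^(r*t)
Exponent: r*t = 0.0791 * 3 = 0.2373
e^(0.2373) = 1.267821
FV = $37,100.00 * 1.267821 = $47,036.17

$47,036.17


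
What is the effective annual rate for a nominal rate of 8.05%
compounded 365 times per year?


Formula: EAR = (1 + r/m)^m - 1
Period rate: r/m = 0.0805 / 365 = 0.000221
Compounding: (1 + 0.000221)^365 = 1.083819
EAR = 1.083819 - 1 = 0.083819

0.083819


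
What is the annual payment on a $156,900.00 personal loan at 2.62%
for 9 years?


Formula: PMT = PV * r / (1 - (1+r)^(-n))
Denominator: 1 - (1 + 0.0262)^(-9) = 0.207659
Numerator: $156,900.00 * 0.0262 = 4110.78
PMT = 4110.78 / 0.207659 = $19,795.78

$19,795.78


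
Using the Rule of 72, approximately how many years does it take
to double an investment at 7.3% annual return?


Formula: Years ≈ 72 / r
Substituting: Years ≈ 72 / 7.3
Years ≈ 9.9

9.9 years


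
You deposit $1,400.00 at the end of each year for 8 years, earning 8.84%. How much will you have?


Formula: FV = PMT * ((1+r)^n - 1) / r
Growth factor: (1 + 0.0884)^8 = 1.969284
Numerator: 1.969284 - 1 = 0.969284
FV = $1,400.00 * 0.969284 / 0.0884 = $15,350.65

$15,350.65


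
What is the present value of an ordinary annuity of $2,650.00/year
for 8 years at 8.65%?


Formula: PV = PMT * (1 - (1+r)^(-n)) / r
Discount factor: (1 + 0.0865)^(-8) = 0.514947
Bracket: 1 - 0.514947 = 0.485053
PV = $2,650.00 * 0.485053 / 0.0865 = $14,860.02

$14,860.02


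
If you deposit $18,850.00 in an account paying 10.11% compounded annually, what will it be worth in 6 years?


Formula: FV = P * (1 + r)^n
Substituting: FV = $18,850.00 * (1 + 0.1011)^6
Growth factor: (1.1011)^6 = 1.782217
FV = $18,850.00 * 1.782217 = $33,594.79

$33,594.79


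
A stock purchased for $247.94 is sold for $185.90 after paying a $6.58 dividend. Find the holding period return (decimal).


Formula: HPR = (P1 - P0 + D) / P0
Gain: $185.90 - $247.94 + $6.58 = -$55.46
HPR = -$55.46 / $247.94 = -0.2237

-0.2237


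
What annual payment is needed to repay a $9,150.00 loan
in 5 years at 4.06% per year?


Formula: PMT = PV * r / (1 - (1+r)^(-n))
Denominator: 1 - (1 + 0.0406)^(-5) = 0.18044
Numerator: $9,150.00 * 0.0406 = 371.49
PMT = 371.49 / 0.18044 = $2,058.80

$2,058.80


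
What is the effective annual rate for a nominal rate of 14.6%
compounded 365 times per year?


Formula: EAR = (1 + r/m)^m - 1
Period rate: r/m = 0.146 / 365 = 0.0004
Compounding: (1 + 0.0004)^365 = 1.157162
EAR = 1.157162 - 1 = 0.157162

0.157162


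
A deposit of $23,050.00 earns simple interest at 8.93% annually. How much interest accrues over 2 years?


Formula: I = P * r * t
Substituting: I = $23,050.00 * 0.0893 * 2
Step: I = $23,050.00 * 0.1786
I = $4,116.73

$4,116.73


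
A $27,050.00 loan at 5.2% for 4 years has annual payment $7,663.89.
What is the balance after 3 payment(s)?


Formula: Balance = PV*(1+r)^k - PMT*((1+r)^k - 1)/r
Growth: (1 + 0.052)^3 = 1.164253
Accumulated factor: ((1+r)^k - 1)/r = 3.158704
Balance = $27,050.00 * 1.164253 - $7,663.89 * 3.158704
Balance = $7,285.07

$7,285.07


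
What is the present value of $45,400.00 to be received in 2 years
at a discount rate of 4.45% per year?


Formula: PV = FV / (1 + r)^n
Substituting: PV = $45,400.00 / (1 + 0.0445)^2
Discount factor: (1.0445)^2 = 1.09098
PV = $45,400.00 / 1.09098 = $41,613.95

$41,613.95


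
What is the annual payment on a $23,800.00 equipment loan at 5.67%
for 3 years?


Formula: PMT = PV * r / (1 - (1+r)^(-n))
Denominator: 1 - (1 + 0.0567)^(-3) = 0.15249
Numerator: $23,800.00 * 0.0567 = 1349.46
PMT = 1349.46 / 0.15249 = $8,849.50

$8,849.50


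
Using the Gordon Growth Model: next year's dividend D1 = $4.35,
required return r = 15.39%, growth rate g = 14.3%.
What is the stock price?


Formula: P = D1 / (r - g)
Spread: r - g = 0.1539 - 0.143 = 0.0109
Substituting: P = $4.35 / 0.0109
P = $399.08

$399.08


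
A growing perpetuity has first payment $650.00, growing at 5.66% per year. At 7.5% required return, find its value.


Formula: PV = C / (r - g)
Spread: r - g = 0.075 - 0.0566 = 0.0184
Substituting: PV = $650.00 / 0.0184
PV = $35,326.09

$35,326.09


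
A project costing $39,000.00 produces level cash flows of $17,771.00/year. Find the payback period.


Formula: Payback = investment / annual cash flow
Substituting: Payback = $39,000.00 / $17,771.00
Payback = 2.1946 years

2.1946 years


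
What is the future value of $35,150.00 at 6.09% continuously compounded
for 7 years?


Formula: FV = P * e^(r*t)
Exponent: r*t = 0.0609 * 7 = 0.4263
e^(0.4263) = 1.53158
FV = $35,150.00 * 1.53158 = $53,835.04

$53,835.04


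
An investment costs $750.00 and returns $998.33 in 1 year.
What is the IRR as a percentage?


Formula: IRR = C1/C0 - 1
Substituting: IRR = $998.33 / $750.00 - 1
Ratio: 1.331107 - 1 = 0.331107
IRR = 33.1107%

33.1107%


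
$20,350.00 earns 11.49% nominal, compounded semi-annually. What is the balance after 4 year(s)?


Formula: FV = P * (1 + r/m)^(m*t)
Period rate: r/m = 0.1149 / 2 = 0.05745
Total periods: m*t = 2 * 4 = 8
Growth factor: (1 + 0.05745)^8 = 1.563431
FV = $20,350.00 * 1.563431 = $31,815.82

$31,815.82


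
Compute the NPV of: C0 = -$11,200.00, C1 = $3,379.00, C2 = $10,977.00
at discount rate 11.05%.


Formula: NPV = C0 + C1/(1+r) + C2/(1+r)^2
Discount C1: $3,379.00 / (1 + 0.1105) = $3,042.77
Discount C2: $10,977.00 / (1 + 0.1105)^2 = $8,901.16
NPV = -$11,200.00 + $3,042.77 + $8,901.16 = $743.93

$743.93


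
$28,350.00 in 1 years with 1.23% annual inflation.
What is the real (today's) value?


Formula: Real value = nominal / (1 + inflation)^years
Price level: (1 + 0.0123)^1 = 1.0123
Real value = $28,350.00 / 1.0123 = $28,005.53

$28,005.53


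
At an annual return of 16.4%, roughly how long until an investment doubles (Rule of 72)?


Formula: Years ≈ 72 / r
Substituting: Years ≈ 72 / 16.4
Years ≈ 4.4

4.4 years


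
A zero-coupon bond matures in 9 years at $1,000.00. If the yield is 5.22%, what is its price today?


Formula: Price = FV / (1 + r)^n
Substituting: Price = $1,000.00 / (1 + 0.0522)^9
Discount factor: (1.0522)^9 = 1.580828
Price = $1,000.00 / 1.580828 = $632.58

$632.58


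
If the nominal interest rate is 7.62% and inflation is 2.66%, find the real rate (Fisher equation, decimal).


Formula: (1 + r_real) = (1 + r_nom) / (1 + inflation)
Substituting: (1 + r_real) = 1.0762 / 1.0266
(1 + r_real) = 1.048315
r_real = 1.048315 - 1 = 0.048315

0.048315


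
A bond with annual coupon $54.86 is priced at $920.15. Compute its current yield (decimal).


Formula: Current yield = annual coupon / price
Substituting: CY = $54.86 / $920.15
CY = 0.059621

0.059621


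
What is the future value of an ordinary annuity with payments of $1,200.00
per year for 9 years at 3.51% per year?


Formula: FV = PMT * ((1+r)^n - 1) / r
Growth factor: (1 + 0.0351)^9 = 1.364083
Numerator: 1.364083 - 1 = 0.364083
FV = $1,200.00 * 0.364083 / 0.0351 = $12,447.28

$12,447.28


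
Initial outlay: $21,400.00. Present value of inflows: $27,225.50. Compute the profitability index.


Formula: PI = PV(cash flows) / initial investment
Substituting: PI = $27,225.50 / $21,400.00
PI = 1.2722

1.2722


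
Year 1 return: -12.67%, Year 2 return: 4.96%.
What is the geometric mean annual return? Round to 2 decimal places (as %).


Formula: Geometric mean = ((1+r1)*(1+r2))^(1/2) - 1
Product: (1 + -0.1267) * (1 + 0.0496) = 0.8733 * 1.0496 = 0.916616
Square root: 0.916616^0.5 = 0.9574
Geometric mean = 0.9574 - 1 = -0.0426
As percentage: -4.26%

-4.26%


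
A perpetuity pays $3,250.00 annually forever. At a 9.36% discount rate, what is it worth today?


Formula: PV = C / r
Substituting: PV = $3,250.00 / 0.0936
PV = $34,722.22

$34,722.22


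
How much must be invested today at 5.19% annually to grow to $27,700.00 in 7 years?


Formula: PV = FV / (1 + r)^n
Substituting: PV = $27,700.00 / (1 + 0.0519)^7
Discount factor: (1.0519)^7 = 1.425021
PV = $27,700.00 / 1.425021 = $19,438.31

$19,438.31


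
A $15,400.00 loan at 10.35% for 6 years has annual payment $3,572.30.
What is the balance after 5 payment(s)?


Formula: Balance = PV*(1+r)^k - PMT*((1+r)^k - 1)/r
Growth: (1 + 0.1035)^5 = 1.636295
Accumulated factor: ((1+r)^k - 1)/r = 6.147781
Balance = $15,400.00 * 1.636295 - $3,572.30 * 6.147781
Balance = $3,237.23

$3,237.23


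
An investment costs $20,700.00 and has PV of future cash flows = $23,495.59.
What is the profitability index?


Formula: PI = PV(cash flows) / initial investment
Substituting: PI = $23,495.59 / $20,700.00
PI = 1.1351

1.1351


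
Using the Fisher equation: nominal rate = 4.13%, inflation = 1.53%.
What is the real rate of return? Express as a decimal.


Formula: (1 + r_real) = (1 + r_nom) / (1 + inflation)
Substituting: (1 + r_real) = 1.0413 / 1.0153
(1 + r_real) = 1.025608
r_real = 1.025608 - 1 = 0.025608

0.025608


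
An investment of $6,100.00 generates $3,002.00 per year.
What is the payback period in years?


Formula: Payback = investment / annual cash flow
Substituting: Payback = $6,100.00 / $3,002.00
Payback = 2.032 years

2.032 years


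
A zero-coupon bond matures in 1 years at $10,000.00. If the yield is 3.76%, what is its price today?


Formula: Price = FV / (1 + r)^n
Substituting: Price = $10,000.00 / (1 + 0.0376)^1
Discount factor: (1.0376)^1 = 1.0376
Price = $10,000.00 / 1.0376 = $9,637.63

$9,637.63


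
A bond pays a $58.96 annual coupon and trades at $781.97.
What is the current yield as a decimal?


Formula: Current yield = annual coupon / price
Substituting: CY = $58.96 / $781.97
CY = 0.075399

0.075399


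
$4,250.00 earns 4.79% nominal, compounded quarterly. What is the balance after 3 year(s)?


Formula: FV = P * (1 + r/m)^(m*t)
Period rate: r/m = 0.0479 / 4 = 0.011975
Total periods: m*t = 4 * 3 = 12
Growth factor: (1 + 0.011975)^12 = 1.153553
FV = $4,250.00 * 1.153553 = $4,902.60

$4,902.60


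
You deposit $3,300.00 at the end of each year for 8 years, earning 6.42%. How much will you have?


Formula: FV = PMT * ((1+r)^n - 1) / r
Growth factor: (1 + 0.0642)^8 = 1.645076
Numerator: 1.645076 - 1 = 0.645076
FV = $3,300.00 * 0.645076 / 0.0642 = $33,158.13

$33,158.13


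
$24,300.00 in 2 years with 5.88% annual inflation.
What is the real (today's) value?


Formula: Real value = nominal / (1 + inflation)^years
Price level: (1 + 0.0588)^2 = 1.121057
Real value = $24,300.00 / 1.121057 = $21,675.96

$21,675.96


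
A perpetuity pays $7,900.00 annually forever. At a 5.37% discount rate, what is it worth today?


Formula: PV = C / r
Substituting: PV = $7,900.00 / 0.0537
PV = $147,113.59

$147,113.59


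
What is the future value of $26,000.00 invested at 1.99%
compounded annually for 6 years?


Formula: FV = P * (1 + r)^n
Substituting: FV = $26,000.00 * (1 + 0.0199)^6
Growth factor: (1.0199)^6 = 1.1255
FV = $26,000.00 * 1.1255 = $29,263.00

$29,263.00


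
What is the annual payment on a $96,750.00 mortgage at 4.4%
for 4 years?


Formula: PMT = PV * r / (1 - (1+r)^(-n))
Denominator: 1 - (1 + 0.044)^(-4) = 0.158221
Numerator: $96,750.00 * 0.044 = 4257.0
PMT = 4257.0 / 0.158221 = $26,905.38

$26,905.38


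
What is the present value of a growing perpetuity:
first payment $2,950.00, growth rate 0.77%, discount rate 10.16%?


Formula: PV = C / (r - g)
Spread: r - g = 0.1016 - 0.0077 = 0.0939
Substituting: PV = $2,950.00 / 0.0939
PV = $31,416.40

$31,416.40


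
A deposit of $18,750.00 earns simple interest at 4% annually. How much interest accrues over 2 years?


Formula: I = P * r * t
Substituting: I = $18,750.00 * 0.04 * 2
Step: I = $18,750.00 * 0.08
I = $1,500.00

$1,500.00


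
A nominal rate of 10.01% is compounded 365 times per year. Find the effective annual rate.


Formula: EAR = (1 + r/m)^m - 1
Period rate: r/m = 0.1001 / 365 = 0.000274
Compounding: (1 + 0.000274)^365 = 1.105266
EAR = 1.105266 - 1 = 0.105266

0.105266


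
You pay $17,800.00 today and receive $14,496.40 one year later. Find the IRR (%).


Formula: IRR = C1/C0 - 1
Substituting: IRR = $14,496.40 / $17,800.00 - 1
Ratio: 0.814404 - 1 = -0.185596
IRR = -18.5596%

-18.5596%


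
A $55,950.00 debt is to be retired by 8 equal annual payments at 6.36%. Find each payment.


Formula: PMT = PV * r / (1 - (1+r)^(-n))
Denominator: 1 - (1 + 0.0636)^(-8) = 0.389377
Numerator: $55,950.00 * 0.0636 = 3558.42
PMT = 3558.42 / 0.389377 = $9,138.76

$9,138.76


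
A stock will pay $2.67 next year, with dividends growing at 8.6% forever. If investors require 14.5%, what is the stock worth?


Formula: P = D1 / (r - g)
Spread: r - g = 0.145 - 0.086 = 0.059
Substituting: P = $2.67 / 0.059
P = $45.25

$45.25


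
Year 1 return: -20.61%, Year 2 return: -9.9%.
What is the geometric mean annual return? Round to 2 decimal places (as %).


Formula: Geometric mean = ((1+r1)*(1+r2))^(1/2) - 1
Product: (1 + -0.2061) * (1 + -0.099) = 0.7939 * 0.901 = 0.715304
Square root: 0.715304^0.5 = 0.845756
Geometric mean = 0.845756 - 1 = -0.154244
As percentage: -15.42%

-15.42%


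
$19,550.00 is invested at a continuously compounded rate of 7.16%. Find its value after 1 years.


Formula: FV = P * e^(r*t)
Exponent: r*t = 0.0716 * 1 = 0.0716
e^(0.0716) = 1.074226
FV = $19,550.00 * 1.074226 = $21,001.11

$21,001.11


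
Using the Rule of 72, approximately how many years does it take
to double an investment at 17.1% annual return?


Formula: Years ≈ 72 / r
Substituting: Years ≈ 72 / 17.1
Years ≈ 4.2

4.2 years


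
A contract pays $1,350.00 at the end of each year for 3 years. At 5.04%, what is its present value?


Formula: PV = PMT * (1 - (1+r)^(-n)) / r
Discount factor: (1 + 0.0504)^(-3) = 0.862851
Bracket: 1 - 0.862851 = 0.137149
PV = $1,350.00 * 0.137149 / 0.0504 = $3,673.63

$3,673.63


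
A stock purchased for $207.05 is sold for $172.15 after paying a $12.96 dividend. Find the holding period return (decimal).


Formula: HPR = (P1 - P0 + D) / P0
Gain: $172.15 - $207.05 + $12.96 = -$21.94
HPR = -$21.94 / $207.05 = -0.106

-0.106


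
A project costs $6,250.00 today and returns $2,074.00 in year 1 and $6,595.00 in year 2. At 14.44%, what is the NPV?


Formula: NPV = C0 + C1/(1+r) + C2/(1+r)^2
Discount C1: $2,074.00 / (1 + 0.1444) = $1,812.30
Discount C2: $6,595.00 / (1 + 0.1444)^2 = $5,035.69
NPV = -$6,250.00 + $1,812.30 + $5,035.69 = $597.99

$597.99


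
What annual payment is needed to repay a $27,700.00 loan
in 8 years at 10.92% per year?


Formula: PMT = PV * r / (1 - (1+r)^(-n))
Denominator: 1 - (1 + 0.1092)^(-8) = 0.563563
Numerator: $27,700.00 * 0.1092 = 3024.84
PMT = 3024.84 / 0.563563 = $5,367.35

$5,367.35


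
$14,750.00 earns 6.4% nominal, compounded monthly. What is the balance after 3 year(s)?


Formula: FV = P * (1 + r/m)^(m*t)
Period rate: r/m = 0.064 / 12 = 0.005333
Total periods: m*t = 12 * 3 = 36
Growth factor: (1 + 0.005333)^36 = 1.211052
FV = $14,750.00 * 1.211052 = $17,863.02

$17,863.02


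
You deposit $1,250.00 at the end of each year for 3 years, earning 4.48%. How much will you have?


Formula: FV = PMT * ((1+r)^n - 1) / r
Growth factor: (1 + 0.0448)^3 = 1.140511
Numerator: 1.140511 - 1 = 0.140511
FV = $1,250.00 * 0.140511 / 0.0448 = $3,920.51

$3,920.51


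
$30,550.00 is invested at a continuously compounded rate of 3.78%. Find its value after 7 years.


Formula: FV = P * e^(r*t)
Exponent: r*t = 0.0378 * 7 = 0.2646
e^(0.2646) = 1.30291
FV = $30,550.00 * 1.30291 = $39,803.89

$39,803.89


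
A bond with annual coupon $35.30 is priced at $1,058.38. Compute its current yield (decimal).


Formula: Current yield = annual coupon / price
Substituting: CY = $35.30 / $1,058.38
CY = 0.033353

0.033353


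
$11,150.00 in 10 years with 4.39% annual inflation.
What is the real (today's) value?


Formula: Real value = nominal / (1 + inflation)^years
Price level: (1 + 0.0439)^10 = 1.5367
Real value = $11,150.00 / 1.5367 = $7,255.81

$7,255.81


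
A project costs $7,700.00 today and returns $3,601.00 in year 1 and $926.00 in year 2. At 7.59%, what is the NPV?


Formula: NPV = C0 + C1/(1+r) + C2/(1+r)^2
Discount C1: $3,601.00 / (1 + 0.0759) = $3,346.97
Discount C2: $926.00 / (1 + 0.0759)^2 = $799.96
NPV = -$7,700.00 + $3,346.97 + $799.96 = -$3,553.08

-$3,553.08


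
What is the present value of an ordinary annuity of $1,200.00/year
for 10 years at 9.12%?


Formula: PV = PMT * (1 - (1+r)^(-n)) / r
Discount factor: (1 + 0.0912)^(-10) = 0.417788
Bracket: 1 - 0.417788 = 0.582212
PV = $1,200.00 * 0.582212 / 0.0912 = $7,660.68

$7,660.68


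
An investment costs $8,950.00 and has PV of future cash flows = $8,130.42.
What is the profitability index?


Formula: PI = PV(cash flows) / initial investment
Substituting: PI = $8,130.42 / $8,950.00
PI = 0.9084

0.9084


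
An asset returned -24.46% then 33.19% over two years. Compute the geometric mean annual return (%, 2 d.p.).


Formula: Geometric mean = ((1+r1)*(1+r2))^(1/2) - 1
Product: (1 + -0.2446) * (1 + 0.3319) = 0.7554 * 1.3319 = 1.006117
Square root: 1.006117^0.5 = 1.003054
Geometric mean = 1.003054 - 1 = 0.003054
As percentage: 0.31%

0.31%


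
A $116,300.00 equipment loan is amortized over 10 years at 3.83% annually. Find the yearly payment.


Formula: PMT = PV * r / (1 - (1+r)^(-n))
Denominator: 1 - (1 + 0.0383)^(-10) = 0.313293
Numerator: $116,300.00 * 0.0383 = 4454.29
PMT = 4454.29 / 0.313293 = $14,217.65

$14,217.65


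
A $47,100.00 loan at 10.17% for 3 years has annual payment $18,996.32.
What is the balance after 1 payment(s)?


Formula: Balance = PV*(1+r)^k - PMT*((1+r)^k - 1)/r
Growth: (1 + 0.1017)^1 = 1.1017
Accumulated factor: ((1+r)^k - 1)/r = 1.0
Balance = $47,100.00 * 1.1017 - $18,996.32 * 1.0
Balance = $32,893.75

$32,893.75


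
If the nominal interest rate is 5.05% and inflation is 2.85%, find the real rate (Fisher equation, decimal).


Formula: (1 + r_real) = (1 + r_nom) / (1 + inflation)
Substituting: (1 + r_real) = 1.0505 / 1.0285
(1 + r_real) = 1.02139
r_real = 1.02139 - 1 = 0.02139

0.02139


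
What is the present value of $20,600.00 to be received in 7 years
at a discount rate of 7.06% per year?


Formula: PV = FV / (1 + r)^n
Substituting: PV = $20,600.00 / (1 + 0.0706)^7
Discount factor: (1.0706)^7 = 1.612095
PV = $20,600.00 / 1.612095 = $12,778.40

$12,778.40


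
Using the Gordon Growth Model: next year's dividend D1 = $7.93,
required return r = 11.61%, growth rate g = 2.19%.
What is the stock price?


Formula: P = D1 / (r - g)
Spread: r - g = 0.1161 - 0.0219 = 0.0942
Substituting: P = $7.93 / 0.0942
P = $84.18

$84.18


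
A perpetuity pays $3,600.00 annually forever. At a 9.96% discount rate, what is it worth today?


Formula: PV = C / r
Substituting: PV = $3,600.00 / 0.0996
PV = $36,144.58

$36,144.58


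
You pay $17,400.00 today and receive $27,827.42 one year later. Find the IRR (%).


Formula: IRR = C1/C0 - 1
Substituting: IRR = $27,827.42 / $17,400.00 - 1
Ratio: 1.599277 - 1 = 0.599277
IRR = 59.9277%

59.9277%


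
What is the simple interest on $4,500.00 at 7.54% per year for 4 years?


Formula: I = P * r * t
Substituting: I = $4,500.00 * 0.0754 * 4
Step: I = $4,500.00 * 0.3016
I = $1,357.20

$1,357.20


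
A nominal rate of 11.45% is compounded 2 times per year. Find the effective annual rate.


Formula: EAR = (1 + r/m)^m - 1
Period rate: r/m = 0.1145 / 2 = 0.05725
Compounding: (1 + 0.05725)^2 = 1.117778
EAR = 1.117778 - 1 = 0.117778

0.117778


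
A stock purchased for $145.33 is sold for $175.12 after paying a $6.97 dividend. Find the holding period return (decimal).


Formula: HPR = (P1 - P0 + D) / P0
Gain: $175.12 - $145.33 + $6.97 = $36.76
HPR = $36.76 / $145.33 = 0.2529

0.2529


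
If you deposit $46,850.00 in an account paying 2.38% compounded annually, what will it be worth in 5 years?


Formula: FV = P * (1 + r)^n
Substituting: FV = $46,850.00 * (1 + 0.0238)^5
Growth factor: (1.0238)^5 = 1.124801
FV = $46,850.00 * 1.124801 = $52,696.92

$52,696.92


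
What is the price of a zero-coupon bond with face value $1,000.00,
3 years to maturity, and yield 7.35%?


Formula: Price = FV / (1 + r)^n
Substituting: Price = $1,000.00 / (1 + 0.0735)^3
Discount factor: (1.0735)^3 = 1.237104
Price = $1,000.00 / 1.237104 = $808.34

$808.34


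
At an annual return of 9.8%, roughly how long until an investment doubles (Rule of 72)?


Formula: Years ≈ 72 / r
Substituting: Years ≈ 72 / 9.8
Years ≈ 7.3

7.3 years


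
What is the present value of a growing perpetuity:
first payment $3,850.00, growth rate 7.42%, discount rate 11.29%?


Formula: PV = C / (r - g)
Spread: r - g = 0.1129 - 0.0742 = 0.0387
Substituting: PV = $3,850.00 / 0.0387
PV = $99,483.20

$99,483.20


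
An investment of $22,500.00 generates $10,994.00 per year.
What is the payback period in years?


Formula: Payback = investment / annual cash flow
Substituting: Payback = $22,500.00 / $10,994.00
Payback = 2.0466 years

2.0466 years


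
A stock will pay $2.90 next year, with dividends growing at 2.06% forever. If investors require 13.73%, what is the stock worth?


Formula: P = D1 / (r - g)
Spread: r - g = 0.1373 - 0.0206 = 0.1167
Substituting: P = $2.90 / 0.1167
P = $24.85

$24.85


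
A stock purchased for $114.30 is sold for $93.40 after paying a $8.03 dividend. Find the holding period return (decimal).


Formula: HPR = (P1 - P0 + D) / P0
Gain: $93.40 - $114.30 + $8.03 = -$12.87
HPR = -$12.87 / $114.30 = -0.1126

-0.1126


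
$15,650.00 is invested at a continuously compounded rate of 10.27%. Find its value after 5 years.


Formula: FV = P * e^(r*t)
Exponent: r*t = 0.1027 * 5 = 0.5135
e^(0.5135) = 1.67113
FV = $15,650.00 * 1.67113 = $26,153.18

$26,153.18


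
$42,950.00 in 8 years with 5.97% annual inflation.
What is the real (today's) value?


Formula: Real value = nominal / (1 + inflation)^years
Price level: (1 + 0.0597)^8 = 1.590243
Real value = $42,950.00 / 1.590243 = $27,008.45

$27,008.45


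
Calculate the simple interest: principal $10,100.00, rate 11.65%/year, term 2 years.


Formula: I = P * r * t
Substituting: I = $10,100.00 * 0.1165 * 2
Step: I = $10,100.00 * 0.233
I = $2,353.30

$2,353.30


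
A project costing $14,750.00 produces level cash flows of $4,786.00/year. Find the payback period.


Formula: Payback = investment / annual cash flow
Substituting: Payback = $14,750.00 / $4,786.00
Payback = 3.0819 years

3.0819 years


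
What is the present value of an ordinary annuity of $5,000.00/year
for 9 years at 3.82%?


Formula: PV = PMT * (1 - (1+r)^(-n)) / r
Discount factor: (1 + 0.0382)^(-9) = 0.713626
Bracket: 1 - 0.713626 = 0.286374
PV = $5,000.00 * 0.286374 / 0.0382 = $37,483.48

$37,483.48


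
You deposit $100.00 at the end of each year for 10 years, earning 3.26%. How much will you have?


Formula: FV = PMT * ((1+r)^n - 1) / r
Growth factor: (1 + 0.0326)^10 = 1.378228
Numerator: 1.378228 - 1 = 0.378228
FV = $100.00 * 0.378228 / 0.0326 = $1,160.21

$1,160.21


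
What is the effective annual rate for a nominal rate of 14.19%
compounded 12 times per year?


Formula: EAR = (1 + r/m)^m - 1
Period rate: r/m = 0.1419 / 12 = 0.011825
Compounding: (1 + 0.011825)^12 = 1.151502
EAR = 1.151502 - 1 = 0.151502

0.151502


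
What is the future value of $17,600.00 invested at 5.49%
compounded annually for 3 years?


Formula: FV = P * (1 + r)^n
Substituting: FV = $17,600.00 * (1 + 0.0549)^3
Growth factor: (1.0549)^3 = 1.173907
FV = $17,600.00 * 1.173907 = $20,660.77

$20,660.77


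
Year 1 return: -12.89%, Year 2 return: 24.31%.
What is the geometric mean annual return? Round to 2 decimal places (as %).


Formula: Geometric mean = ((1+r1)*(1+r2))^(1/2) - 1
Product: (1 + -0.1289) * (1 + 0.2431) = 0.8711 * 1.2431 = 1.082864
Square root: 1.082864^0.5 = 1.040608
Geometric mean = 1.040608 - 1 = 0.040608
As percentage: 4.06%

4.06%
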